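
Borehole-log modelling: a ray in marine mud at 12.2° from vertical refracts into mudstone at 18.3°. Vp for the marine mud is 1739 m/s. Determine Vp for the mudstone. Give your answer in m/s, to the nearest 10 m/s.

sin 12.2° = 0.2113; sin 18.3° = 0.3140.
V₂ = V₁·(sin θ₂/sin θ₁) = 1739·(0.3140/0.2113) = 2583.86 m/s.

2580 m/s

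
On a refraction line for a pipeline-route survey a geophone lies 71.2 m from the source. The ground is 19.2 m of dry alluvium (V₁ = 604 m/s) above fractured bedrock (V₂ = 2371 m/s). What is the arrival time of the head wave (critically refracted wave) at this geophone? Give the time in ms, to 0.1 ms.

91.5 ms

θ_c = arcsin(V₁/V₂) = arcsin(604/2371) = 14.76°, cos θ_c = 0.9670.
Intercept time tᵢ = 2h cos θ_c / V₁ = 2·19.2·0.9670/604 = 0.06148 s.
t = x/V₂ + tᵢ = 71.2/2371 + 0.06148 = 0.09151 s.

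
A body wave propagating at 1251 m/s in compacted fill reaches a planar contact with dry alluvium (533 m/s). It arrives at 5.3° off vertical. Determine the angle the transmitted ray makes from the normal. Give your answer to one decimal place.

2.3°

sin θ₁/V₁ = sin θ₂/V₂ ⇒ sin θ₂ = 533·sin 5.3°/1251 = 533·0.0924/1251 = 0.0394.
θ₂ = sin⁻¹(0.0394) = 2.26° (from vertical).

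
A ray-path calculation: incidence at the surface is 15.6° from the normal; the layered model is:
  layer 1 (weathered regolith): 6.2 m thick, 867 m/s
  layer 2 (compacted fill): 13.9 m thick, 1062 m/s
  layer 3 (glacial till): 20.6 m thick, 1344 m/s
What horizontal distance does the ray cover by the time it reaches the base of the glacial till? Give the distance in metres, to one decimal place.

16.0 m

Ray parameter p = sin 15.6° / 867 m/s = 3.1017e-04 s/m.
Layer 1: θ = 15.60°; offset = 6.2·tan 15.60° = 1.731 m.
Layer 2: sin θ = p·1062 = 0.3294 → θ = 19.23°; offset = 13.9·tan 19.23° = 4.849 m.
Layer 3: sin θ = p·1344 = 0.4169 → θ = 24.64°; offset = 20.6·tan 24.64° = 9.448 m.
Summing the layer offsets gives 16.028 m.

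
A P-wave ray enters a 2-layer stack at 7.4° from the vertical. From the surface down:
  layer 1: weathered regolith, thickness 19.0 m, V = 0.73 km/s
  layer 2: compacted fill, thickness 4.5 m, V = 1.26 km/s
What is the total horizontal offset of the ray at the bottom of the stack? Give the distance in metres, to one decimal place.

Apply Snell's law at each interface; in layer i the horizontal offset is hᵢ·tan θᵢ.
Layer 1: θ = 7.40°; offset = 19.0·tan 7.40° = 2.468 m.
Layer 2: sin θ = 1.26·sin 7.4°/0.73 = 0.2223, θ = 12.84°; offset = 4.5·tan 12.84° = 1.026 m.
Σ offsets = 3.494 m.

3.5 m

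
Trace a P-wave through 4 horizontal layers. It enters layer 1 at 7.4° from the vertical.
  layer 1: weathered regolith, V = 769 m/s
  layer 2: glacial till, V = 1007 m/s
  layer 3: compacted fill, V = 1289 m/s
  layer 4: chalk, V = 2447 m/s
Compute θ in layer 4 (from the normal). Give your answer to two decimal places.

Ray parameter p = sin 7.4° / 769 = 1.6748e-04 s/m.
sin θ_4 = p·V_4 = 1.6748e-04 × 2447 = 0.4098.
θ_4 = arcsin 0.4098 = 24.19°.

24.19°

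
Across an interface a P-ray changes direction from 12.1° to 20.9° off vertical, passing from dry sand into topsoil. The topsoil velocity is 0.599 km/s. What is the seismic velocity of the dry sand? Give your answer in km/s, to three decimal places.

Snell's law: sin 12.1°/V₁ = sin 20.9°/V₂.
V₁ = V₂·sin 12.1°/sin 20.9° = 0.599 × 0.5876 = 0.352 km/s.

0.352 km/s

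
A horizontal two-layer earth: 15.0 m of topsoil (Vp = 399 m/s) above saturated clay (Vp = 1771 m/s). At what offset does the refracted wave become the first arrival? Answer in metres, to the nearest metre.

θ_c = arcsin(399/1771) = 13.02°, so cos θ_c = 0.9743 and tᵢ = 2h cos θ_c/V₁ = 0.0733 s.
At crossover x/V₁ = x/V₂ + tᵢ ⇒ x = tᵢ/(1/V₁ − 1/V₂) = 0.07325/(2.5063e-03 − 5.6465e-04) = 37.73 m.

38 m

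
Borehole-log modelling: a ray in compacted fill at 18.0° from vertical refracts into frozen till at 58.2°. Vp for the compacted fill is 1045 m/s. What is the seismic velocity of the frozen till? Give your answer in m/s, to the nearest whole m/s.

2874 m/s

Snell's law: sin 18.0°/V₁ = sin 58.2°/V₂.
V₂ = V₁·sin 58.2°/sin 18.0° = 1045 × 2.7503 = 2874.07 m/s.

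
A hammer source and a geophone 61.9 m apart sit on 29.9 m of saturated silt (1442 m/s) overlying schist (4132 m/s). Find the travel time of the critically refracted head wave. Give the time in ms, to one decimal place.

t = x/V₂ + 2h·√(V₂²−V₁²)/(V₁V₂).
√(V₂²−V₁²) = √(4132²−1442²) = 3872.2 m/s; delay term = 2·29.9·3872.2/(1442·4132) = 0.03886 s.
t = 61.9/4132 + 0.03886 = 0.05384 s.

53.8 ms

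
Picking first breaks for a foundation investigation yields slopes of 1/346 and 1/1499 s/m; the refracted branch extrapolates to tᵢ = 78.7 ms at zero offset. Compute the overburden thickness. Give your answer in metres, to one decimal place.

h = tᵢ·V₁·V₂ / (2·√(V₂²−V₁²)).
√(V₂²−V₁²) = √(1499² − 346²) = 1458.5 m/s.
h = 0.0787 s × 346 × 1499 / (2 × 1458.5) = 13.99 m.

14.0 m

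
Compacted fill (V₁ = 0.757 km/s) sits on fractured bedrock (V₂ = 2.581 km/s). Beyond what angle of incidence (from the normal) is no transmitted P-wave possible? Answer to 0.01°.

Critical incidence: sin θ_c = V₁/V₂ = 0.757/2.581 = 0.2933.
θ_c = arcsin 0.2933 = 17.06°.

17.06°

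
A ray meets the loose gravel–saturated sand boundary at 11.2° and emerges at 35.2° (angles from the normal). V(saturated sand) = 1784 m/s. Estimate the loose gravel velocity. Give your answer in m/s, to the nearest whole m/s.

Snell's law: sin 11.2°/V₁ = sin 35.2°/V₂.
V₁ = V₂·sin 11.2°/sin 35.2° = 1784 × 0.3370 = 601.14 m/s.

601 m/s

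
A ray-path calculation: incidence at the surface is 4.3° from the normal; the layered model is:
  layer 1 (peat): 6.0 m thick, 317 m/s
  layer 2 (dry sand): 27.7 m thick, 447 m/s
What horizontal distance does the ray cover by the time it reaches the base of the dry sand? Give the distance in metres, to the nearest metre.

Apply Snell's law at each interface; in layer i the horizontal offset is hᵢ·tan θᵢ.
Layer 1: θ = 4.30°; offset = 6.0·tan 4.30° = 0.451 m.
Layer 2: sin θ = 447·sin 4.3°/317 = 0.1057, θ = 6.07°; offset = 27.7·tan 6.07° = 2.945 m.
Total horizontal offset = 3.396 m.

3 m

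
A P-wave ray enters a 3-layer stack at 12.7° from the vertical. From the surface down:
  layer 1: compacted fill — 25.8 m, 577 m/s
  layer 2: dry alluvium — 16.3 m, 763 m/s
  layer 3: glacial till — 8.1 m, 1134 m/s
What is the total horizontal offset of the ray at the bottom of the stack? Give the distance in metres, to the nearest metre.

15 m

p = sin θ₁/V₁ = sin 12.7°/577 = 3.8102e-04 s/m is conserved through the stack.
Layer 1: θ = 12.70°; offset = 25.8·tan 12.70° = 5.814 m.
Layer 2: sin θ = p·763 = 0.2907 → θ = 16.90°; offset = 16.3·tan 16.90° = 4.953 m.
Layer 3: sin θ = p·1134 = 0.4321 → θ = 25.60°; offset = 8.1·tan 25.60° = 3.881 m.
Total horizontal offset = 14.648 m.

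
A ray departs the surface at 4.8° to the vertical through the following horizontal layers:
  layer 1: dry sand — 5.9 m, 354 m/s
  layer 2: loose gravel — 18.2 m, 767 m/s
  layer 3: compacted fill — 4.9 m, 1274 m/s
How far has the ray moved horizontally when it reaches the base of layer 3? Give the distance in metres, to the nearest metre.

5 m

p = sin θ₁/V₁ = sin 4.8°/354 = 2.3638e-04 s/m is conserved through the stack.
Layer 1: θ = 4.80°; offset = 5.9·tan 4.80° = 0.495 m.
Layer 2: sin θ = p·767 = 0.1813 → θ = 10.45°; offset = 18.2·tan 10.45° = 3.355 m.
Layer 3: sin θ = p·1274 = 0.3011 → θ = 17.53°; offset = 4.9·tan 17.53° = 1.547 m.
Summing the layer offsets gives 5.398 m.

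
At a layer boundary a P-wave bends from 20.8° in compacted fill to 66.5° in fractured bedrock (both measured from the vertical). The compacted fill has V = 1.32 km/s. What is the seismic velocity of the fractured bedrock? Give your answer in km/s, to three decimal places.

sin 20.8° = 0.3551; sin 66.5° = 0.9171.
V₂ = V₁·(sin θ₂/sin θ₁) = 1.32·(0.9171/0.3551) = 3.409 km/s.

3.409 km/s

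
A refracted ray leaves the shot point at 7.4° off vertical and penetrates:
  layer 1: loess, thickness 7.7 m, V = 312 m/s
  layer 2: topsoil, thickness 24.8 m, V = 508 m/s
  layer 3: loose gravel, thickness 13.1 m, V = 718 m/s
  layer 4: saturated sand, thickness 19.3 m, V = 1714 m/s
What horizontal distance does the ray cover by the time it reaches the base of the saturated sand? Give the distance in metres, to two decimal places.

29.71 m

Apply Snell's law at each interface; in layer i the horizontal offset is hᵢ·tan θᵢ.
Layer 1: θ = 7.40°; offset = 7.7·tan 7.40° = 1.0001 m.
Layer 2: sin θ = 508·sin 7.4°/312 = 0.2097, θ = 12.11°; offset = 24.8·tan 12.11° = 5.3190 m.
Layer 3: sin θ = 718·sin 7.4°/312 = 0.2964, θ = 17.24°; offset = 13.1·tan 17.24° = 4.0655 m.
Layer 4: sin θ = 1714·sin 7.4°/312 = 0.7076, θ = 45.04°; offset = 19.3·tan 45.04° = 19.3242 m.
Summing the layer offsets gives 29.7087 m.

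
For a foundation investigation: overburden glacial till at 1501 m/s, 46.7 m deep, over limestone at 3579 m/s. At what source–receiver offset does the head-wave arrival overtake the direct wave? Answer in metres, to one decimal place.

146.0 m

θ_c = arcsin(1501/3579) = 24.80°, so cos θ_c = 0.9078 and tᵢ = 2h cos θ_c/V₁ = 0.0565 s.
At crossover x/V₁ = x/V₂ + tᵢ ⇒ x = tᵢ/(1/V₁ − 1/V₂) = 0.05649/(6.6622e-04 − 2.7941e-04) = 146.03 m.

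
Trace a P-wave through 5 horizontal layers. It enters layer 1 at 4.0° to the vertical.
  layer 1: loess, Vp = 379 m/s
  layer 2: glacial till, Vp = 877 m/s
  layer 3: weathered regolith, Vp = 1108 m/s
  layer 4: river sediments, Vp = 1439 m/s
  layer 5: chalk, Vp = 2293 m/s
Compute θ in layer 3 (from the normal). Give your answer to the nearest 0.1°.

Snell's law across each interface conserves sin θ / V, so sin θ_3 = V_3·sin θ₁/V₁.
sin θ_3 = 1108 × sin 4.0° / 379 = 0.2039.
θ_3 = 11.77° from the vertical.

11.8°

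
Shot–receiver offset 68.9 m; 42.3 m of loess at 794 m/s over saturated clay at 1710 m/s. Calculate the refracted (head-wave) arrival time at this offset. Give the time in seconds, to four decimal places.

0.1347 s

t = x/V₂ + 2h·√(V₂²−V₁²)/(V₁V₂).
√(V₂²−V₁²) = √(1710²−794²) = 1514.5 m/s; delay term = 2·42.3·1514.5/(794·1710) = 0.09437 s.
t = 68.9/1710 + 0.09437 = 0.13466 s.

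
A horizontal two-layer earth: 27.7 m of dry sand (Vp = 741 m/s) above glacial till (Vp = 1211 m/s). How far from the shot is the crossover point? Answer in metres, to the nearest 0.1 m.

112.9 m

x_cross = 2h·√((V₂+V₁)/(V₂−V₁)).
(V₂+V₁)/(V₂−V₁) = (1211+741)/(1211−741) = 4.1532; √ = 2.0379.
x_cross = 2·27.7·2.0379 = 112.90 m.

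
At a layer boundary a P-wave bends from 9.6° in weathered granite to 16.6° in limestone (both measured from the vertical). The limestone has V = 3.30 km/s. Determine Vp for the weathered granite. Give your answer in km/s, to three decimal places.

Snell's law: sin 9.6°/V₁ = sin 16.6°/V₂.
V₁ = V₂·sin 9.6°/sin 16.6° = 3.30 × 0.5837 = 1.926 km/s.

1.926 km/s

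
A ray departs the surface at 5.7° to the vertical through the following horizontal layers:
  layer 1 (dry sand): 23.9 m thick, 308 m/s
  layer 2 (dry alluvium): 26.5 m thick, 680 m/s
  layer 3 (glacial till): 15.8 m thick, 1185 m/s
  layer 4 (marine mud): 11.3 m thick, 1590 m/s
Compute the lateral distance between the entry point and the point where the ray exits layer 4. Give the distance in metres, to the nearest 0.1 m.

21.6 m

p = sin θ₁/V₁ = sin 5.7°/308 = 3.2247e-04 s/m is conserved through the stack.
Layer 1: θ = 5.70°; offset = 23.9·tan 5.70° = 2.386 m.
Layer 2: sin θ = p·680 = 0.2193 → θ = 12.67°; offset = 26.5·tan 12.67° = 5.956 m.
Layer 3: sin θ = p·1185 = 0.3821 → θ = 22.47°; offset = 15.8·tan 22.47° = 6.533 m.
Layer 4: sin θ = p·1590 = 0.5127 → θ = 30.85°; offset = 11.3·tan 30.85° = 6.748 m.
Total horizontal offset = 21.623 m.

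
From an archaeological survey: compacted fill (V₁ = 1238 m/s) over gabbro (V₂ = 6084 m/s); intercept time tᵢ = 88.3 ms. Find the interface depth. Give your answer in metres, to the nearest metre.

56 m

h = tᵢ·V₁·V₂ / (2·√(V₂²−V₁²)).
√(V₂²−V₁²) = √(6084² − 1238²) = 5956.7 m/s.
h = 0.0883 s × 1238 × 6084 / (2 × 5956.7) = 55.83 m.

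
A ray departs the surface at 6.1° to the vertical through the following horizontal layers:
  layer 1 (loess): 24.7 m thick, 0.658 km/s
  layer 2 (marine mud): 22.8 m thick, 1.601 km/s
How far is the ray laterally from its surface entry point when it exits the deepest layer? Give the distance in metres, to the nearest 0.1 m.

Apply Snell's law at each interface; in layer i the horizontal offset is hᵢ·tan θᵢ.
Layer 1: θ = 6.10°; offset = 24.7·tan 6.10° = 2.640 m.
Layer 2: sin θ = 1.601·sin 6.1°/0.658 = 0.2586, θ = 14.98°; offset = 22.8·tan 14.98° = 6.103 m.
Total horizontal offset = 8.742 m.

8.7 m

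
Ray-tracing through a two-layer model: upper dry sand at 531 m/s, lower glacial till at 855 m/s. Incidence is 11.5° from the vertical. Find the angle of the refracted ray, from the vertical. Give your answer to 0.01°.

18.72°

sin θ₁/V₁ = sin θ₂/V₂ ⇒ sin θ₂ = 855·sin 11.5°/531 = 855·0.1994/531 = 0.3210.
θ₂ = arcsin 0.3210 = 18.72° from the normal.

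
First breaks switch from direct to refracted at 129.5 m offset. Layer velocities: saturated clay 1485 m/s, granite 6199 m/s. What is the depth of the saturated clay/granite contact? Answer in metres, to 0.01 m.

x_cross = 2h·√((V₂+V₁)/(V₂−V₁)) → h = x_cross / (2·√((V₂+V₁)/(V₂−V₁))).
√((V₂+V₁)/(V₂−V₁)) = √((6199+1485)/(6199−1485)) = 1.2767.
h = 129.5 / (2·1.2767) = 50.72 m.

50.72 m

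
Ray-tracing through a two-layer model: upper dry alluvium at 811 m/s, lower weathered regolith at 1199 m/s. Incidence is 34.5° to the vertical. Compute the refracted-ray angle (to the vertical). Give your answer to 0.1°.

56.9°

Snell's law: sin θ₂ = (V₂/V₁)·sin θ₁ = (1199/811)·sin 34.5° = 0.8374.
θ₂ = sin⁻¹(0.8374) = 56.87° (from vertical).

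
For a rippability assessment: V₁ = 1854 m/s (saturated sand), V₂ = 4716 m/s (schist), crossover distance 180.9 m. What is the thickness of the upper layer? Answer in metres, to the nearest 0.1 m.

59.7 m

x_cross = 2h·√((V₂+V₁)/(V₂−V₁)) → h = x_cross / (2·√((V₂+V₁)/(V₂−V₁))).
√((V₂+V₁)/(V₂−V₁)) = √((4716+1854)/(4716−1854)) = 1.5151.
h = 180.9 / (2·1.5151) = 59.70 m.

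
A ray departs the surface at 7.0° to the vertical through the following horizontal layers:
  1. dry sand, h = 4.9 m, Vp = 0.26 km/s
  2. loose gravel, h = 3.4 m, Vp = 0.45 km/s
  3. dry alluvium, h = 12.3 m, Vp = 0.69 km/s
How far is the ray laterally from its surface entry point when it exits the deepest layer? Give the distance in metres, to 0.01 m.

5.54 m

Apply Snell's law at each interface; in layer i the horizontal offset is hᵢ·tan θᵢ.
Layer 1: θ = 7.00°; offset = 4.9·tan 7.00° = 0.6016 m.
Layer 2: sin θ = 0.45·sin 7.0°/0.26 = 0.2109, θ = 12.18°; offset = 3.4·tan 12.18° = 0.7337 m.
Layer 3: sin θ = 0.69·sin 7.0°/0.26 = 0.3234, θ = 18.87°; offset = 12.3·tan 18.87° = 4.2040 m.
Σ offsets = 5.5393 m.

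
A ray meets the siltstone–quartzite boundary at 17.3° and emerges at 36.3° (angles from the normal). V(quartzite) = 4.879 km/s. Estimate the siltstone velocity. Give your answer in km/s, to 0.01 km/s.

sin 17.3° = 0.2974; sin 36.3° = 0.5920.
V₁ = V₂·(sin θ₁/sin θ₂) = 4.879·(0.2974/0.5920) = 2.45 km/s.

2.45 km/s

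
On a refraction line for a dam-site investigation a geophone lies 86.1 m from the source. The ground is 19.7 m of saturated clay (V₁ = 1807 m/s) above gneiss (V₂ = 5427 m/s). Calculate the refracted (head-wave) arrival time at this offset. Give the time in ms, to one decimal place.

36.4 ms

θ_c = arcsin(V₁/V₂) = arcsin(1807/5427) = 19.45°, cos θ_c = 0.9429.
Intercept time tᵢ = 2h cos θ_c / V₁ = 2·19.7·0.9429/1807 = 0.02056 s.
t = x/V₂ + tᵢ = 86.1/5427 + 0.02056 = 0.03643 s.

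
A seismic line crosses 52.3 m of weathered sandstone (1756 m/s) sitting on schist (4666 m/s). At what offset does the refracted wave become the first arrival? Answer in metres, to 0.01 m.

θ_c = arcsin(1756/4666) = 22.11°, so cos θ_c = 0.9265 and tᵢ = 2h cos θ_c/V₁ = 0.0552 s.
At crossover x/V₁ = x/V₂ + tᵢ ⇒ x = tᵢ/(1/V₁ − 1/V₂) = 0.05519/(5.6948e-04 − 2.1432e-04) = 155.39 m.

155.39 m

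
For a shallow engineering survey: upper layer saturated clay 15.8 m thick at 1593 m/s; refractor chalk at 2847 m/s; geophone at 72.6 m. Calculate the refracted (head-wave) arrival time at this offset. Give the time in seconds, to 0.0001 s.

0.0419 s

t = x/V₂ + 2h·√(V₂²−V₁²)/(V₁V₂).
√(V₂²−V₁²) = √(2847²−1593²) = 2359.6 m/s; delay term = 2·15.8·2359.6/(1593·2847) = 0.01644 s.
t = 72.6/2847 + 0.01644 = 0.04194 s.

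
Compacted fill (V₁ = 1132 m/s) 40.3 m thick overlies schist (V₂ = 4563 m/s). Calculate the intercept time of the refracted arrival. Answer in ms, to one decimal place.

tᵢ = 2h·√(V₂²−V₁²)/(V₁V₂).
√(V₂²−V₁²) = √(4563²−1132²) = 4420.4 m/s.
tᵢ = 2·40.3·4420.4/(1132·4563) = 0.06898 s.

69.0 ms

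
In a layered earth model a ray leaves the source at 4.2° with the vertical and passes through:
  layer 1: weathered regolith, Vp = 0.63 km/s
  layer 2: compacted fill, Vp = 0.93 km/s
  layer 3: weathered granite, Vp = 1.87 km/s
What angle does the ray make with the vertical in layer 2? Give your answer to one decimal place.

Ray parameter p = sin 4.2° / 0.63 = 1.1625e-01 s/km.
sin θ_2 = p·V_2 = 1.1625e-01 × 0.93 = 0.1081.
θ_2 = arcsin 0.1081 = 6.21°.

6.2°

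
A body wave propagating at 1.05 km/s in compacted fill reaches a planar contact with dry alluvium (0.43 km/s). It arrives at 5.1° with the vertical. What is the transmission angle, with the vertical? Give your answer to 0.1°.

sin θ₁/V₁ = sin θ₂/V₂ ⇒ sin θ₂ = 0.43·sin 5.1°/1.05 = 0.43·0.0889/1.05 = 0.0364.
θ₂ = arcsin 0.0364 = 2.09° from the normal.

2.1°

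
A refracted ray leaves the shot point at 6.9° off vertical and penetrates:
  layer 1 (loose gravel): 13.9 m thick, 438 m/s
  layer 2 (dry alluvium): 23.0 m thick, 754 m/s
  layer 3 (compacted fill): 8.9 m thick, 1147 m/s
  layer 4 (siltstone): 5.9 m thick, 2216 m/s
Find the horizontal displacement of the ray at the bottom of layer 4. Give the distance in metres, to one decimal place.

14.0 m

p = sin θ₁/V₁ = sin 6.9°/438 = 2.7429e-04 s/m is conserved through the stack.
Layer 1: θ = 6.90°; offset = 13.9·tan 6.90° = 1.682 m.
Layer 2: sin θ = p·754 = 0.2068 → θ = 11.94°; offset = 23.0·tan 11.94° = 4.862 m.
Layer 3: sin θ = p·1147 = 0.3146 → θ = 18.34°; offset = 8.9·tan 18.34° = 2.950 m.
Layer 4: sin θ = p·2216 = 0.6078 → θ = 37.43°; offset = 5.9·tan 37.43° = 4.516 m.
Summing the layer offsets gives 14.010 m.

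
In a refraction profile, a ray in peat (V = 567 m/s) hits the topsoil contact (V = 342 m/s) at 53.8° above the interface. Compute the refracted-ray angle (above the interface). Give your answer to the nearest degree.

Angle from the normal: 90° − 53.8° = 36.2°.
Snell's law: sin θ₂ = (V₂/V₁)·sin θ₁ = (342/567)·sin 36.2° = 0.3562.
θ₂ = sin⁻¹(0.3562) = 20.87° (from vertical).
From the interface: 90° − 20.87° = 69.13°.

69°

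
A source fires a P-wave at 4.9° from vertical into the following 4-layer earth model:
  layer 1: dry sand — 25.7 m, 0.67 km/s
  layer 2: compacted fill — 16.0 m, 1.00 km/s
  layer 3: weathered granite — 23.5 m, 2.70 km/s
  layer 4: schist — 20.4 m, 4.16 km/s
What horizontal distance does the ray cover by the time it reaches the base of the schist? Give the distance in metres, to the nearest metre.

26 m

p = sin θ₁/V₁ = sin 4.9°/0.67 = 1.2749e-01 s/km is conserved through the stack.
Layer 1: θ = 4.90°; offset = 25.7·tan 4.90° = 2.203 m.
Layer 2: sin θ = p·1.00 = 0.1275 → θ = 7.32°; offset = 16.0·tan 7.32° = 2.057 m.
Layer 3: sin θ = p·2.70 = 0.3442 → θ = 20.13°; offset = 23.5·tan 20.13° = 8.616 m.
Layer 4: sin θ = p·4.16 = 0.5303 → θ = 32.03°; offset = 20.4·tan 32.03° = 12.762 m.
Total horizontal offset = 25.637 m.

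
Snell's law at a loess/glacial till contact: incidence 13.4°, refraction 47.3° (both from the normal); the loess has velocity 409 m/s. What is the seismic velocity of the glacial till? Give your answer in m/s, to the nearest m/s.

sin 13.4° = 0.2317; sin 47.3° = 0.7349.
V₂ = V₁·(sin θ₂/sin θ₁) = 409·(0.7349/0.2317) = 1297.01 m/s.

1297 m/s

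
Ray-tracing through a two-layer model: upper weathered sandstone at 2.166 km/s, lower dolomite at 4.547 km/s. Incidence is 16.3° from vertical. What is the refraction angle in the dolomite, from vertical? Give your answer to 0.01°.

Snell's law: sin θ₂ = (V₂/V₁)·sin θ₁ = (4.547/2.166)·sin 16.3° = 0.5892.
θ₂ = arcsin 0.5892 = 36.10° from the normal.

36.10°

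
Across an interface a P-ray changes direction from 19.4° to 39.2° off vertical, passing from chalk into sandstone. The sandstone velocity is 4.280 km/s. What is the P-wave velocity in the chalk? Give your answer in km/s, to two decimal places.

Snell's law: sin 19.4°/V₁ = sin 39.2°/V₂.
V₁ = V₂·sin 19.4°/sin 39.2° = 4.280 × 0.5255 = 2.25 km/s.

2.25 km/s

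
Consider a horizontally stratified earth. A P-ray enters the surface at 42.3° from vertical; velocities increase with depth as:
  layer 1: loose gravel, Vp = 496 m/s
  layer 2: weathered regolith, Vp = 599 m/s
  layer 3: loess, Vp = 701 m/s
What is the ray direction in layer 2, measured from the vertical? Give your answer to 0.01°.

54.37°

Ray parameter p = sin 42.3° / 496 = 1.3569e-03 s/m.
sin θ_2 = p·V_2 = 1.3569e-03 × 599 = 0.8128.
θ_2 = 54.37° from the vertical.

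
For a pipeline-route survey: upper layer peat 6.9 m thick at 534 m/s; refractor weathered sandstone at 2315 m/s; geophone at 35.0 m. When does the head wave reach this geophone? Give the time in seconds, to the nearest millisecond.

θ_c = arcsin(V₁/V₂) = arcsin(534/2315) = 13.34°, cos θ_c = 0.9730.
Intercept time tᵢ = 2h cos θ_c / V₁ = 2·6.9·0.9730/534 = 0.02515 s.
t = x/V₂ + tᵢ = 35.0/2315 + 0.02515 = 0.04026 s.

0.040 s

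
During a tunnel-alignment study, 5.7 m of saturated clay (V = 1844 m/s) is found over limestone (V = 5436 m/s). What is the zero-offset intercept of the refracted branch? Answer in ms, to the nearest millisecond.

θ_c = arcsin(V₁/V₂) = arcsin(1844/5436) = 19.83°; cos θ_c = 0.9407.
tᵢ = 2h·cos θ_c / V₁ = 2·5.7·0.9407 / 1844 = 0.00582 s.

6 ms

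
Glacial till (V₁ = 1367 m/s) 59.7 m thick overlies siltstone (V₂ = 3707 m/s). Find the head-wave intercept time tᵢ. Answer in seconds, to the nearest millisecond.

0.081 s

θ_c = arcsin(V₁/V₂) = arcsin(1367/3707) = 21.64°; cos θ_c = 0.9295.
tᵢ = 2h·cos θ_c / V₁ = 2·59.7·0.9295 / 1367 = 0.08119 s.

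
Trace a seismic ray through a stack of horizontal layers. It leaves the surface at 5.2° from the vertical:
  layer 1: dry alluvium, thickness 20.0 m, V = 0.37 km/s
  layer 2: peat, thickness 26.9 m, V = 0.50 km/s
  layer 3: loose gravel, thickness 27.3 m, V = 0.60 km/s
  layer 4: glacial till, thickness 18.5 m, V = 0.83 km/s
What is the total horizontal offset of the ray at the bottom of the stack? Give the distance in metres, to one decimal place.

Ray parameter p = sin 5.2° / 0.37 km/s = 2.4495e-01 s/km.
Layer 1: θ = 5.20°; offset = 20.0·tan 5.20° = 1.820 m.
Layer 2: sin θ = p·0.50 = 0.1225 → θ = 7.04°; offset = 26.9·tan 7.04° = 3.320 m.
Layer 3: sin θ = p·0.60 = 0.1470 → θ = 8.45°; offset = 27.3·tan 8.45° = 4.056 m.
Layer 4: sin θ = p·0.83 = 0.2033 → θ = 11.73°; offset = 18.5·tan 11.73° = 3.841 m.
Summing the layer offsets gives 13.038 m.

13.0 m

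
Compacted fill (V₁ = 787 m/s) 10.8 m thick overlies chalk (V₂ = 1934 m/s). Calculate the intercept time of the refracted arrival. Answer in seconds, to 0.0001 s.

0.0251 s

tᵢ = 2h·√(V₂²−V₁²)/(V₁V₂).
√(V₂²−V₁²) = √(1934²−787²) = 1766.6 m/s.
tᵢ = 2·10.8·1766.6/(787·1934) = 0.02507 s.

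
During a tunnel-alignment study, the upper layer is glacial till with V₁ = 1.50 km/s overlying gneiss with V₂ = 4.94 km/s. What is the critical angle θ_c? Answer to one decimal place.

17.7°

At critical incidence the refracted ray runs along the interface (θ₂ = 90°), so sin θ_c = V₁/V₂.
θ_c = arcsin(1.50/4.94) = arcsin 0.3036 = 17.68°.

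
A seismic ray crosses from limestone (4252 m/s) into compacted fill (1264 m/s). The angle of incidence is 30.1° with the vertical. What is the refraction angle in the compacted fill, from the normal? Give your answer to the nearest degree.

Snell's law: sin θ₂ = (V₂/V₁)·sin θ₁ = (1264/4252)·sin 30.1° = 0.1491.
θ₂ = sin⁻¹(0.1491) = 8.57° (from vertical).

9°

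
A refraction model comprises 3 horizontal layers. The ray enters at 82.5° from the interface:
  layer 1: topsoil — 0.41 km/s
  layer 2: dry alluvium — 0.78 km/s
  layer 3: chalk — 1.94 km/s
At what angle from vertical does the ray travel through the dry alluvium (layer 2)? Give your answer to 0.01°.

From the normal: θ₁ = 90° − 82.5° = 7.5°.
Ray parameter p = sin 7.5° / 0.41 = 3.1836e-01 s/km.
sin θ_2 = p·V_2 = 3.1836e-01 × 0.78 = 0.2483.
θ_2 = 14.38° from the vertical.

14.38°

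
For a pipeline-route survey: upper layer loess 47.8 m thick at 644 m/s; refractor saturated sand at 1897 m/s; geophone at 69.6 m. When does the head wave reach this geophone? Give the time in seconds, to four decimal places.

0.1763 s

θ_c = arcsin(V₁/V₂) = arcsin(644/1897) = 19.85°, cos θ_c = 0.9406.
Intercept time tᵢ = 2h cos θ_c / V₁ = 2·47.8·0.9406/644 = 0.13963 s.
t = x/V₂ + tᵢ = 69.6/1897 + 0.13963 = 0.17632 s.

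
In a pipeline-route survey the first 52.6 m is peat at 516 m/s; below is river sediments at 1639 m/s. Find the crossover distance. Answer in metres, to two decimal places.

145.73 m

x_cross = 2h·√((V₂+V₁)/(V₂−V₁)).
(V₂+V₁)/(V₂−V₁) = (1639+516)/(1639−516) = 1.9190; √ = 1.3853.
x_cross = 2·52.6·1.3853 = 145.73 m.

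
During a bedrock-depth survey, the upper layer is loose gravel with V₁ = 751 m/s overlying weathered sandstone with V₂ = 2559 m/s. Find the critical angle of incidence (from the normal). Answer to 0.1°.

17.1°

At critical incidence the refracted ray runs along the interface (θ₂ = 90°), so sin θ_c = V₁/V₂.
θ_c = arcsin(751/2559) = arcsin 0.2935 = 17.07°.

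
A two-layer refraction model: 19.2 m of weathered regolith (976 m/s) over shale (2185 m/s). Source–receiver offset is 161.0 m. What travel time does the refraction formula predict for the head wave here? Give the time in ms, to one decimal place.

108.9 ms

θ_c = arcsin(V₁/V₂) = arcsin(976/2185) = 26.53°, cos θ_c = 0.8947.
Intercept time tᵢ = 2h cos θ_c / V₁ = 2·19.2·0.8947/976 = 0.03520 s.
t = x/V₂ + tᵢ = 161.0/2185 + 0.03520 = 0.10889 s.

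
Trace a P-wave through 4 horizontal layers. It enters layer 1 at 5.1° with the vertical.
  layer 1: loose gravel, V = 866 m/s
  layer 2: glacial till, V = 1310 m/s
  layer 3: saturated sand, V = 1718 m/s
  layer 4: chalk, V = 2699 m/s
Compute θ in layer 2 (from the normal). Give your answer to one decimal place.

7.7°

Ray parameter p = sin 5.1° / 866 = 1.0265e-04 s/m.
sin θ_2 = p·V_2 = 1.0265e-04 × 1310 = 0.1345.
θ_2 = arcsin 0.1345 = 7.73°.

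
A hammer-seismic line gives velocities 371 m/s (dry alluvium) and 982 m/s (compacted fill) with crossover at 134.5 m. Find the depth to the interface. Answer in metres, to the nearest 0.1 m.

45.2 m

h = (x_cross/2)·√((V₂−V₁)/(V₂+V₁)).
(V₂−V₁)/(V₂+V₁) = (982−371)/(982+371) = 0.4516; √ = 0.6720.
h = (134.5/2)·0.6720 = 45.19 m.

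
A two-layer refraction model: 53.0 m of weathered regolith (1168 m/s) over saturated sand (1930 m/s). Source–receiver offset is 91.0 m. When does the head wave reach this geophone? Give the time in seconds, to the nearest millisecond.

0.119 s

t = x/V₂ + 2h·√(V₂²−V₁²)/(V₁V₂).
√(V₂²−V₁²) = √(1930²−1168²) = 1536.4 m/s; delay term = 2·53.0·1536.4/(1168·1930) = 0.07225 s.
t = 91.0/1930 + 0.07225 = 0.11940 s.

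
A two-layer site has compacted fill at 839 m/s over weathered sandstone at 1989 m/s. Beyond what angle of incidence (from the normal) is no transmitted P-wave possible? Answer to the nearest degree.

At critical incidence the refracted ray runs along the interface (θ₂ = 90°), so sin θ_c = V₁/V₂.
θ_c = arcsin(839/1989) = arcsin 0.4218 = 24.95°.

25°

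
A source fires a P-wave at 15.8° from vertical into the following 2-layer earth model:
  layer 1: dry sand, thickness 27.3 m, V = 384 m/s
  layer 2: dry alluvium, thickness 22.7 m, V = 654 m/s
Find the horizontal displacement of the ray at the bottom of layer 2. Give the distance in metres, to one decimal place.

19.6 m

Ray parameter p = sin 15.8° / 384 m/s = 7.0906e-04 s/m.
Layer 1: θ = 15.80°; offset = 27.3·tan 15.80° = 7.725 m.
Layer 2: sin θ = p·654 = 0.4637 → θ = 27.63°; offset = 22.7·tan 27.63° = 11.881 m.
Total horizontal offset = 19.606 m.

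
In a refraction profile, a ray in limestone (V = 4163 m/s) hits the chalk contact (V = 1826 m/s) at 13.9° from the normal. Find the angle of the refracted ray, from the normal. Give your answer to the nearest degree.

sin θ₁/V₁ = sin θ₂/V₂ ⇒ sin θ₂ = 1826·sin 13.9°/4163 = 1826·0.2402/4163 = 0.1054.
θ₂ = arcsin 0.1054 = 6.05° from the normal.

6°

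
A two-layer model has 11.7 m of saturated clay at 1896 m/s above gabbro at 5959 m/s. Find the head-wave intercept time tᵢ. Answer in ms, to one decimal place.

11.7 ms

θ_c = arcsin(V₁/V₂) = arcsin(1896/5959) = 18.55°; cos θ_c = 0.9480.
tᵢ = 2h·cos θ_c / V₁ = 2·11.7·0.9480 / 1896 = 0.01170 s.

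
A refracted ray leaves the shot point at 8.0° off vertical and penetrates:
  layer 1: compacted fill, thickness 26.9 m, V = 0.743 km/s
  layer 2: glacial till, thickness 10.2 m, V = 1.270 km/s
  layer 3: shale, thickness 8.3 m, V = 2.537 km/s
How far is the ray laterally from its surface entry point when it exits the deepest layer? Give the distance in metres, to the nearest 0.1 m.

10.8 m

Apply Snell's law at each interface; in layer i the horizontal offset is hᵢ·tan θᵢ.
Layer 1: θ = 8.00°; offset = 26.9·tan 8.00° = 3.781 m.
Layer 2: sin θ = 1.270·sin 8.0°/0.743 = 0.2379, θ = 13.76°; offset = 10.2·tan 13.76° = 2.498 m.
Layer 3: sin θ = 2.537·sin 8.0°/0.743 = 0.4752, θ = 28.37°; offset = 8.3·tan 28.37° = 4.483 m.
Summing the layer offsets gives 10.761 m.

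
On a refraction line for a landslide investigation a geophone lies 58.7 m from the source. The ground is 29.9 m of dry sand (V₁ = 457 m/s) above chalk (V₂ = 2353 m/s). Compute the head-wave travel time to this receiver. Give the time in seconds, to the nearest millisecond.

0.153 s

θ_c = arcsin(V₁/V₂) = arcsin(457/2353) = 11.20°, cos θ_c = 0.9810.
Intercept time tᵢ = 2h cos θ_c / V₁ = 2·29.9·0.9810/457 = 0.12836 s.
t = x/V₂ + tᵢ = 58.7/2353 + 0.12836 = 0.15331 s.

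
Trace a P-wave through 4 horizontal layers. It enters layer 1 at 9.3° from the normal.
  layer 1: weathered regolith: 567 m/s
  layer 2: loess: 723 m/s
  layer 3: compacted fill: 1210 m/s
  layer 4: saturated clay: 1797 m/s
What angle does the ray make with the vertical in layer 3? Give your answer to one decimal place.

20.2°

Snell's law across each interface conserves sin θ / V, so sin θ_3 = V_3·sin θ₁/V₁.
sin θ_3 = 1210 × sin 9.3° / 567 = 0.3449.
θ_3 = arcsin 0.3449 = 20.17°.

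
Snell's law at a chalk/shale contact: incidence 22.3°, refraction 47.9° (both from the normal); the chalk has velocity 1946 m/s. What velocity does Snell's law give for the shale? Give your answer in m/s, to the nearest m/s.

Snell's law: sin 22.3°/V₁ = sin 47.9°/V₂.
V₂ = V₁·sin 47.9°/sin 22.3° = 1946 × 1.9554 = 3805.14 m/s.

3805 m/s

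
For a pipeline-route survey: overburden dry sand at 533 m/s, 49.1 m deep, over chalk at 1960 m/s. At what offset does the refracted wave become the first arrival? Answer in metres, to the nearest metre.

x_cross = 2h·√((V₂+V₁)/(V₂−V₁)).
(V₂+V₁)/(V₂−V₁) = (1960+533)/(1960−533) = 1.7470; √ = 1.3217.
x_cross = 2·49.1·1.3217 = 129.80 m.

130 m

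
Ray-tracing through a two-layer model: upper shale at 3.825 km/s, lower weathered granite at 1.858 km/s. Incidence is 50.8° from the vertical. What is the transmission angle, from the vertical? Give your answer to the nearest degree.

22°

sin θ₁/V₁ = sin θ₂/V₂ ⇒ sin θ₂ = 1.858·sin 50.8°/3.825 = 1.858·0.7749/3.825 = 0.3764.
θ₂ = sin⁻¹(0.3764) = 22.11° (from vertical).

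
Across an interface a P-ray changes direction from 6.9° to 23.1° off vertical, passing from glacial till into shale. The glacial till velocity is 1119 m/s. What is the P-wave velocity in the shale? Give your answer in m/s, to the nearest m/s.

sin 6.9° = 0.1201; sin 23.1° = 0.3923.
V₂ = V₁·(sin θ₂/sin θ₁) = 1119·(0.3923/0.1201) = 3654.38 m/s.

3654 m/s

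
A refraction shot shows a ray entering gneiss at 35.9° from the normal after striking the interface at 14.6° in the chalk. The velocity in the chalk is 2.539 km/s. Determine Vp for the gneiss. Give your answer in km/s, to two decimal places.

5.91 km/s

Snell's law: sin 14.6°/V₁ = sin 35.9°/V₂.
V₂ = V₁·sin 35.9°/sin 14.6° = 2.539 × 2.3262 = 5.91 km/s.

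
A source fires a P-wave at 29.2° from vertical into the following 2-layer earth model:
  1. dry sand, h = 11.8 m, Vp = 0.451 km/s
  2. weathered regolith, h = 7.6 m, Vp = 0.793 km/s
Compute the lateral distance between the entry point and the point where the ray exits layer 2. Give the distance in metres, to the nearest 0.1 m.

19.3 m

Apply Snell's law at each interface; in layer i the horizontal offset is hᵢ·tan θᵢ.
Layer 1: θ = 29.20°; offset = 11.8·tan 29.20° = 6.595 m.
Layer 2: sin θ = 0.793·sin 29.2°/0.451 = 0.8578, θ = 59.07°; offset = 7.6·tan 59.07° = 12.684 m.
Σ offsets = 19.279 m.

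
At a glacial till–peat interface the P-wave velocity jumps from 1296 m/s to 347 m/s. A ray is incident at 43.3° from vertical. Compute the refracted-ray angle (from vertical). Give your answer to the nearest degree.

11°

sin θ₁/V₁ = sin θ₂/V₂ ⇒ sin θ₂ = 347·sin 43.3°/1296 = 347·0.6858/1296 = 0.1836.
θ₂ = sin⁻¹(0.1836) = 10.58° (from vertical).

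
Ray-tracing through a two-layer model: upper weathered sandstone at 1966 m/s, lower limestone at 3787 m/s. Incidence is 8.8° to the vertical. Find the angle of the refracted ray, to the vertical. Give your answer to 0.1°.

17.1°

sin θ₁/V₁ = sin θ₂/V₂ ⇒ sin θ₂ = 3787·sin 8.8°/1966 = 3787·0.1530/1966 = 0.2947.
θ₂ = arcsin 0.2947 = 17.14° from the normal.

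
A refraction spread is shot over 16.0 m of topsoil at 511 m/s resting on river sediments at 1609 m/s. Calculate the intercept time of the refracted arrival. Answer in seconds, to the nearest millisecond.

0.059 s

tᵢ = 2h·√(V₂²−V₁²)/(V₁V₂).
√(V₂²−V₁²) = √(1609²−511²) = 1525.7 m/s.
tᵢ = 2·16.0·1525.7/(511·1609) = 0.05938 s.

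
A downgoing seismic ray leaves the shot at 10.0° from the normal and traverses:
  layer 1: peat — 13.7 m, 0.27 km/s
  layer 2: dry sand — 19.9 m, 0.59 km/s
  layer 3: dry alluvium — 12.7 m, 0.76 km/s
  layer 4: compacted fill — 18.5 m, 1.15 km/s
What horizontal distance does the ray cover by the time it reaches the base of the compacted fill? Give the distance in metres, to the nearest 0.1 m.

38.0 m

p = sin θ₁/V₁ = sin 10.0°/0.27 = 6.4314e-01 s/km is conserved through the stack.
Layer 1: θ = 10.00°; offset = 13.7·tan 10.00° = 2.416 m.
Layer 2: sin θ = p·0.59 = 0.3795 → θ = 22.30°; offset = 19.9·tan 22.30° = 8.162 m.
Layer 3: sin θ = p·0.76 = 0.4888 → θ = 29.26°; offset = 12.7·tan 29.26° = 7.116 m.
Layer 4: sin θ = p·1.15 = 0.7396 → θ = 47.70°; offset = 18.5·tan 47.70° = 20.330 m.
Σ offsets = 38.023 m.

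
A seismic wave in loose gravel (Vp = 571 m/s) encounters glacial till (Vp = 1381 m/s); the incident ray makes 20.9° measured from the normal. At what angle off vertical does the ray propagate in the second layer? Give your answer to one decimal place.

Snell's law: sin θ₂ = (V₂/V₁)·sin θ₁ = (1381/571)·sin 20.9° = 0.8628.
θ₂ = arcsin 0.8628 = 59.63° from the normal.

59.6°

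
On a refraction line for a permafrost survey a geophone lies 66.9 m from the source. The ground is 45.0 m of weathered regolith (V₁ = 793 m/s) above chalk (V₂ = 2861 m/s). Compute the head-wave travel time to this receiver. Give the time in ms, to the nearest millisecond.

132 ms

t = x/V₂ + 2h·√(V₂²−V₁²)/(V₁V₂).
√(V₂²−V₁²) = √(2861²−793²) = 2748.9 m/s; delay term = 2·45.0·2748.9/(793·2861) = 0.10905 s.
t = 66.9/2861 + 0.10905 = 0.13243 s.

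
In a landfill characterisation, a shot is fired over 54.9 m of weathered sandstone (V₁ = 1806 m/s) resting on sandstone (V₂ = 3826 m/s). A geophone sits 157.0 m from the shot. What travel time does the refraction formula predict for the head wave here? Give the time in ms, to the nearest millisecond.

t = x/V₂ + 2h·√(V₂²−V₁²)/(V₁V₂).
√(V₂²−V₁²) = √(3826²−1806²) = 3372.9 m/s; delay term = 2·54.9·3372.9/(1806·3826) = 0.05360 s.
t = 157.0/3826 + 0.05360 = 0.09463 s.

95 ms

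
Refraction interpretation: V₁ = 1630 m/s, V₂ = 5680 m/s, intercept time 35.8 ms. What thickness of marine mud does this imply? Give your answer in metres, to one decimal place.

30.5 m

h = tᵢ·V₁·V₂ / (2·√(V₂²−V₁²)).
√(V₂²−V₁²) = √(5680² − 1630²) = 5441.1 m/s.
h = 0.0358 s × 1630 × 5680 / (2 × 5441.1) = 30.46 m.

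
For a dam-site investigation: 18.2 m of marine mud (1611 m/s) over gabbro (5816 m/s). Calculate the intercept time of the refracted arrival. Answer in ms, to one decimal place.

tᵢ = 2h·√(V₂²−V₁²)/(V₁V₂).
√(V₂²−V₁²) = √(5816²−1611²) = 5588.4 m/s.
tᵢ = 2·18.2·5588.4/(1611·5816) = 0.02171 s.

21.7 ms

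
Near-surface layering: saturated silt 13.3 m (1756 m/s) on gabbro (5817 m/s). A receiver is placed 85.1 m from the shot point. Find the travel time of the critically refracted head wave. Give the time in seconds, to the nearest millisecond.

0.029 s

t = x/V₂ + 2h·√(V₂²−V₁²)/(V₁V₂).
√(V₂²−V₁²) = √(5817²−1756²) = 5545.6 m/s; delay term = 2·13.3·5545.6/(1756·5817) = 0.01444 s.
t = 85.1/5817 + 0.01444 = 0.02907 s.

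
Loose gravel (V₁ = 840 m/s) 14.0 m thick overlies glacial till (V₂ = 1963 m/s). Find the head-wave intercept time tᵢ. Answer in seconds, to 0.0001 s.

0.0301 s

θ_c = arcsin(V₁/V₂) = arcsin(840/1963) = 25.34°; cos θ_c = 0.9038.
tᵢ = 2h·cos θ_c / V₁ = 2·14.0·0.9038 / 840 = 0.03013 s.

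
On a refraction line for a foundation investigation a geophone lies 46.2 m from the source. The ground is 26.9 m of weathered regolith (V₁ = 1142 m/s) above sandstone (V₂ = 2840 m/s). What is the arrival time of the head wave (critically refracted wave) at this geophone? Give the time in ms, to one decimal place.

θ_c = arcsin(V₁/V₂) = arcsin(1142/2840) = 23.71°, cos θ_c = 0.9156.
Intercept time tᵢ = 2h cos θ_c / V₁ = 2·26.9·0.9156/1142 = 0.04313 s.
t = x/V₂ + tᵢ = 46.2/2840 + 0.04313 = 0.05940 s.

59.4 ms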